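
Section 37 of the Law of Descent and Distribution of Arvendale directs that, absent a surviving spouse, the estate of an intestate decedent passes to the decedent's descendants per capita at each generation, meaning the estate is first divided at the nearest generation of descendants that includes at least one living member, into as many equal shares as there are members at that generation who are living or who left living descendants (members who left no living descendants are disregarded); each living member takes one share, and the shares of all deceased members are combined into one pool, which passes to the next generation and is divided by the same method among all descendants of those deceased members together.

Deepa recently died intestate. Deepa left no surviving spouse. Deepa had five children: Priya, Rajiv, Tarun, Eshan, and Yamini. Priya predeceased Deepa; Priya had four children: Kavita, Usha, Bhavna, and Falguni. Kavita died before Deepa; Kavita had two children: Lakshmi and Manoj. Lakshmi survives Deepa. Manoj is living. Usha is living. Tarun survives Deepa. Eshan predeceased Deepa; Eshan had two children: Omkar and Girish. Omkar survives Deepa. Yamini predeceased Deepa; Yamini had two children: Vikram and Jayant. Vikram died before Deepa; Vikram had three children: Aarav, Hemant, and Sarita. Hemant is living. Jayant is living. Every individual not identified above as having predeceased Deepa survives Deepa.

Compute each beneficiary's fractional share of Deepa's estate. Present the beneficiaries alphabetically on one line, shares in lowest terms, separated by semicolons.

Aarav 3/100; Bhavna 3/40; Falguni 3/40; Girish 3/40; Hemant 3/100; Jayant 3/40; Lakshmi 3/100; Manoj 3/100; Omkar 3/40; Rajiv 1/5; Sarita 3/100; Tarun 1/5; Usha 3/40

There is no surviving spouse, so the entire estate passes to Deepa's descendants per capita at each generation.
At generation 1 (Priya, Rajiv, Tarun, Eshan, Yamini) there are 5 shares of (1)/5 = 1/5 each.
Living: Rajiv and Tarun — each takes 1/5.
Deceased: Priya, Eshan, and Yamini. Their combined 3/5 is pooled and carried to generation 2.
At generation 2 (Kavita, Usha, Bhavna, Falguni, Omkar, Girish, Vikram, Jayant) there are 8 shares of (3/5)/8 = 3/40 each.
Living: Usha, Bhavna, Falguni, Omkar, Girish, and Jayant — each takes 3/40.
Deceased: Kavita and Vikram. Their combined 3/20 is pooled and carried to generation 3.
At generation 3 (Lakshmi, Manoj, Aarav, Hemant, Sarita) there are 5 shares of (3/20)/5 = 3/100 each.
Living: Lakshmi, Manoj, Aarav, Hemant, and Sarita — each takes 3/100.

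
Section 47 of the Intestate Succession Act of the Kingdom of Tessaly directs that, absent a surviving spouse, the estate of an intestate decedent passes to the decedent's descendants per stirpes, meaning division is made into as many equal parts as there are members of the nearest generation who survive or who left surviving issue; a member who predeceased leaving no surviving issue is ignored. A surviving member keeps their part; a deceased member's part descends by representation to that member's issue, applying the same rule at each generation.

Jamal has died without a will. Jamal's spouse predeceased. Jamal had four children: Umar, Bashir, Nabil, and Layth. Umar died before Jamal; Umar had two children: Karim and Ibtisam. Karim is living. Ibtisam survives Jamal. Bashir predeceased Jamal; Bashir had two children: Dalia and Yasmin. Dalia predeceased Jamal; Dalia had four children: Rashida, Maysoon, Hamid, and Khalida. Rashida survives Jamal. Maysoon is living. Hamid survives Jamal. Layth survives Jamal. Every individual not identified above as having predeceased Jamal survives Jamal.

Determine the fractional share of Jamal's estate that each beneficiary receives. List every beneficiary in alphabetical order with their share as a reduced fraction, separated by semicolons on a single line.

Hamid 1/32; Ibtisam 1/8; Karim 1/8; Khalida 1/32; Layth 1/4; Maysoon 1/32; Nabil 1/4; Rashida 1/32; Yasmin 1/8

There is no surviving spouse, so the entire estate passes to Jamal's descendants per stirpes.
The estate is divided into 4 equal shares of 1/4 among Umar, Bashir, Nabil, Layth.
Umar predeceased; the 1/4 allotted to Umar's branch passes to Umar's issue by representation.
The 1/4 is divided into 2 equal shares of 1/8 among Karim, Ibtisam.
Karim is living and takes 1/8.
Ibtisam is living and takes 1/8.
Bashir predeceased; the 1/4 allotted to Bashir's branch passes to Bashir's issue by representation.
The 1/4 is divided into 2 equal shares of 1/8 among Dalia, Yasmin.
Dalia predeceased; the 1/8 allotted to Dalia's branch passes to Dalia's issue by representation.
The 1/8 is divided into 4 equal shares of 1/32 among Rashida, Maysoon, Hamid, Khalida.
Rashida is living and takes 1/32.
Maysoon is living and takes 1/32.
Hamid is living and takes 1/32.
Khalida is living and takes 1/32.
Yasmin is living and takes 1/8.
Nabil is living and takes 1/4.
Layth is living and takes 1/4.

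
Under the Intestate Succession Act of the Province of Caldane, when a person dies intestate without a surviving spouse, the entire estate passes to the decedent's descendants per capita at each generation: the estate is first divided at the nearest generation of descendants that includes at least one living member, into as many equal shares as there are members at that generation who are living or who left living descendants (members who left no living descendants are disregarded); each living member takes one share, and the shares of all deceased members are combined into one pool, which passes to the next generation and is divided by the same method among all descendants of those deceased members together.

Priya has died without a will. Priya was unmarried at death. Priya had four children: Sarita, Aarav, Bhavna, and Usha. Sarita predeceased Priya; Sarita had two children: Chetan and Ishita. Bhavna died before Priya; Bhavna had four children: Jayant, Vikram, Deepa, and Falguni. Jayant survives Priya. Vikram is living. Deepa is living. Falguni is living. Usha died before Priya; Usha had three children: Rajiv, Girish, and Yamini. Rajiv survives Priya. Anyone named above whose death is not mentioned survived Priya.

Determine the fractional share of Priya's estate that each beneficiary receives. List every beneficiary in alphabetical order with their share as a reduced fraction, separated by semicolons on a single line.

Aarav 1/4; Chetan 1/12; Deepa 1/12; Falguni 1/12; Girish 1/12; Ishita 1/12; Jayant 1/12; Rajiv 1/12; Vikram 1/12; Yamini 1/12

There is no surviving spouse, so the entire estate passes to Priya's descendants per capita at each generation.
At generation 1 (Sarita, Aarav, Bhavna, Usha) there are 4 shares of (1)/4 = 1/4 each.
Living: Aarav — each takes 1/4.
Deceased: Sarita, Bhavna, and Usha. Their combined 3/4 is pooled and carried to generation 2.
At generation 2 (Chetan, Ishita, Jayant, Vikram, Deepa, Falguni, Rajiv, Girish, Yamini) there are 9 shares of (3/4)/9 = 1/12 each.
Living: Chetan, Ishita, Jayant, Vikram, Deepa, Falguni, Rajiv, Girish, and Yamini — each takes 1/12.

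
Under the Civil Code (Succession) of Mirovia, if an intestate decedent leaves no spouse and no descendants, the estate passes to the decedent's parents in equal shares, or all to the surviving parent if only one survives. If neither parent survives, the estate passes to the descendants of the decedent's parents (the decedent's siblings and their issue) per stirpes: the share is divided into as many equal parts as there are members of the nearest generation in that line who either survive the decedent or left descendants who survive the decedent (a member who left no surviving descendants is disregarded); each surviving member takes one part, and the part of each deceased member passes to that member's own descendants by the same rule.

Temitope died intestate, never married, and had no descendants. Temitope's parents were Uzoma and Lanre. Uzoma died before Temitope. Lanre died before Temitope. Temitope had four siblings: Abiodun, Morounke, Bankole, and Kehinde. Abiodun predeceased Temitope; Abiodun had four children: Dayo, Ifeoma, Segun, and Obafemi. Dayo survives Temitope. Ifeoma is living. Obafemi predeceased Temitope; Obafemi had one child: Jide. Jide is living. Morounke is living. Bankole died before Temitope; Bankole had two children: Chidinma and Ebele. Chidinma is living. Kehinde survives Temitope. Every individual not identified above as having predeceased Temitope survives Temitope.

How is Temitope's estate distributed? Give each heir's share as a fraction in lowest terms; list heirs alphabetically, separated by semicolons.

Neither parent survives and there are no descendants, so the estate passes to Temitope's siblings and their issue per stirpes.
The estate is divided into 4 equal shares of 1/4 among Abiodun, Morounke, Bankole, Kehinde.
Abiodun predeceased; the 1/4 allotted to Abiodun's branch passes to Abiodun's issue by representation.
The 1/4 is divided into 4 equal shares of 1/16 among Dayo, Ifeoma, Segun, Obafemi.
Dayo is living and takes 1/16.
Ifeoma is living and takes 1/16.
Segun is living and takes 1/16.
Obafemi predeceased; the 1/16 allotted to Obafemi's branch passes to Obafemi's issue by representation.
Jide is the sole taker at this level and receives the full 1/16.
Morounke is living and takes 1/4.
Bankole predeceased; the 1/4 allotted to Bankole's branch passes to Bankole's issue by representation.
The 1/4 is divided into 2 equal shares of 1/8 among Chidinma, Ebele.
Chidinma is living and takes 1/8.
Ebele is living and takes 1/8.
Kehinde is living and takes 1/4.

Chidinma 1/8; Dayo 1/16; Ebele 1/8; Ifeoma 1/16; Jide 1/16; Kehinde 1/4; Morounke 1/4; Segun 1/16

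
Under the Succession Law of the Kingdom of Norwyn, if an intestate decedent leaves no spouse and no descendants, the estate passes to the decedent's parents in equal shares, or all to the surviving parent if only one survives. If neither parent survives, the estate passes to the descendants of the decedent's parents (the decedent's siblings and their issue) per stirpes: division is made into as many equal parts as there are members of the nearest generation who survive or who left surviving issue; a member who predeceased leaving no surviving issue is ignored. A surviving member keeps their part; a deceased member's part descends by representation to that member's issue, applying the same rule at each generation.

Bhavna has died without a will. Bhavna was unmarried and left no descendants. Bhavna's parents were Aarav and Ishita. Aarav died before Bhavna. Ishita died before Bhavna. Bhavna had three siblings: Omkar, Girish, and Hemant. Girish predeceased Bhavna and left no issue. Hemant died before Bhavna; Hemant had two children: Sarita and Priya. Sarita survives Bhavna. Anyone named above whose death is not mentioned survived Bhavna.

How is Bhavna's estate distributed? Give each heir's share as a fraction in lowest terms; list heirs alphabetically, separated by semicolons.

Neither parent survives and there are no descendants, so the estate passes to Bhavna's siblings and their issue per stirpes.
Girish left no surviving issue, so that branch lapses and is disregarded.
The estate is divided into 2 equal shares of 1/2 among Omkar, Hemant.
Omkar is living and takes 1/2.
Hemant predeceased; the 1/2 allotted to Hemant's branch passes to Hemant's issue by representation.
The 1/2 is divided into 2 equal shares of 1/4 among Sarita, Priya.
Sarita is living and takes 1/4.
Priya is living and takes 1/4.

Omkar 1/2; Priya 1/4; Sarita 1/4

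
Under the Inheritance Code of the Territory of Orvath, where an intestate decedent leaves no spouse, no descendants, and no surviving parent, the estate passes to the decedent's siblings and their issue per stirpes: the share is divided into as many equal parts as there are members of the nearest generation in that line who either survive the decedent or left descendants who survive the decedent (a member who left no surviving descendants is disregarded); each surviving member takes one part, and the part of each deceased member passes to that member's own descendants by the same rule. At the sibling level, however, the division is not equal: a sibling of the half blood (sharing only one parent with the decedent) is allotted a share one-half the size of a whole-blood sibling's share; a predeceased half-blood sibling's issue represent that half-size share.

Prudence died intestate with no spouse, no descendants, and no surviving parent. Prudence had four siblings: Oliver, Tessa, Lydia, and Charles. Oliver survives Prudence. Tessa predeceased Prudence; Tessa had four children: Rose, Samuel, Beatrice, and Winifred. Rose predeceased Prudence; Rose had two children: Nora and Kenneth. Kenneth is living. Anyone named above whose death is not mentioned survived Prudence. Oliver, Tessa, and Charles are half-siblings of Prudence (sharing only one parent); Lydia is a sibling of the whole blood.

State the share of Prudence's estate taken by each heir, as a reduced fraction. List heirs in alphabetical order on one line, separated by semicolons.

No spouse, descendants, or parent survives, so the estate passes to Prudence's siblings per stirpes.
Half-blood siblings count for one-half the weight of whole-blood siblings at the initial division.
Dividing 1 in proportion to weights (total weight 5/2): Oliver (weight 1/2) → 1/5; Tessa (weight 1/2) → 1/5; Lydia (weight 1) → 2/5; Charles (weight 1/2) → 1/5.
Oliver is living and takes 1/5.
Tessa predeceased; the 1/5 allotted to Tessa's branch passes to Tessa's issue by representation.
The 1/5 is divided into 4 equal shares of 1/20 among Rose, Samuel, Beatrice, Winifred.
Rose predeceased; the 1/20 allotted to Rose's branch passes to Rose's issue by representation.
The 1/20 is divided into 2 equal shares of 1/40 among Nora, Kenneth.
Nora is living and takes 1/40.
Kenneth is living and takes 1/40.
Samuel is living and takes 1/20.
Beatrice is living and takes 1/20.
Winifred is living and takes 1/20.
Lydia is living and takes 2/5.
Charles is living and takes 1/5.

Beatrice 1/20; Charles 1/5; Kenneth 1/40; Lydia 2/5; Nora 1/40; Oliver 1/5; Samuel 1/20; Winifred 1/20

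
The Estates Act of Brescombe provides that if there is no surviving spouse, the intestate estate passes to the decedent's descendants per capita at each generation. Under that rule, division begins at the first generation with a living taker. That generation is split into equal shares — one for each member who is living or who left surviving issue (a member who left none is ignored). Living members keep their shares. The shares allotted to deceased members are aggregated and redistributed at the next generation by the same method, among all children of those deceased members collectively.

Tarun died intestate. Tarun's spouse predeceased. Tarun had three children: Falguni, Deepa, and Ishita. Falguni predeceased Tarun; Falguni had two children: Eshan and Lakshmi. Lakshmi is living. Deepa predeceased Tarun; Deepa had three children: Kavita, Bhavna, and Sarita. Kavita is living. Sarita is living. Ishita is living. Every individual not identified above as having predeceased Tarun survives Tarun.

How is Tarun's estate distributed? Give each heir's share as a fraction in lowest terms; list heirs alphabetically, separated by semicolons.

There is no surviving spouse, so the entire estate passes to Tarun's descendants per capita at each generation.
At generation 1 (Falguni, Deepa, Ishita) there are 3 shares of (1)/3 = 1/3 each.
Living: Ishita — each takes 1/3.
Deceased: Falguni and Deepa. Their combined 2/3 is pooled and carried to generation 2.
At generation 2 (Eshan, Lakshmi, Kavita, Bhavna, Sarita) there are 5 shares of (2/3)/5 = 2/15 each.
Living: Eshan, Lakshmi, Kavita, Bhavna, and Sarita — each takes 2/15.

Bhavna 2/15; Eshan 2/15; Ishita 1/3; Kavita 2/15; Lakshmi 2/15; Sarita 2/15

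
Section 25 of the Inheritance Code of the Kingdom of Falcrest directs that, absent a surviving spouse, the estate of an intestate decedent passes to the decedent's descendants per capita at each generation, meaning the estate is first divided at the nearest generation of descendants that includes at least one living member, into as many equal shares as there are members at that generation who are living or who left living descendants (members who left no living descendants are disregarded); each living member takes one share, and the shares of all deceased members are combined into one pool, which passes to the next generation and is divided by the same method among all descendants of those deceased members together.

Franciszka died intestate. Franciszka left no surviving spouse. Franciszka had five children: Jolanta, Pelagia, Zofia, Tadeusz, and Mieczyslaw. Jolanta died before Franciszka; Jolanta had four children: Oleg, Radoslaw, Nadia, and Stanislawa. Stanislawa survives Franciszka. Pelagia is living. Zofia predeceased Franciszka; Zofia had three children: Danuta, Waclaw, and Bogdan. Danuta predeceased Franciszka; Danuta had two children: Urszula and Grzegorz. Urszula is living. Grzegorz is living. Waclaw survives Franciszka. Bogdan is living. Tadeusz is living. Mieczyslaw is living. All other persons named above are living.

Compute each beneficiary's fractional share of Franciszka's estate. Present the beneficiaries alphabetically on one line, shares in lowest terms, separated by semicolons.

There is no surviving spouse, so the entire estate passes to Franciszka's descendants per capita at each generation.
At generation 1 (Jolanta, Pelagia, Zofia, Tadeusz, Mieczyslaw) there are 5 shares of (1)/5 = 1/5 each.
Living: Pelagia, Tadeusz, and Mieczyslaw — each takes 1/5.
Deceased: Jolanta and Zofia. Their combined 2/5 is pooled and carried to generation 2.
At generation 2 (Oleg, Radoslaw, Nadia, Stanislawa, Danuta, Waclaw, Bogdan) there are 7 shares of (2/5)/7 = 2/35 each.
Living: Oleg, Radoslaw, Nadia, Stanislawa, Waclaw, and Bogdan — each takes 2/35.
Deceased: Danuta. That 2/35 share is carried to generation 3.
At generation 3 (Urszula, Grzegorz) there are 2 shares of (2/35)/2 = 1/35 each.
Living: Urszula and Grzegorz — each takes 1/35.

Bogdan 2/35; Grzegorz 1/35; Mieczyslaw 1/5; Nadia 2/35; Oleg 2/35; Pelagia 1/5; Radoslaw 2/35; Stanislawa 2/35; Tadeusz 1/5; Urszula 1/35; Waclaw 2/35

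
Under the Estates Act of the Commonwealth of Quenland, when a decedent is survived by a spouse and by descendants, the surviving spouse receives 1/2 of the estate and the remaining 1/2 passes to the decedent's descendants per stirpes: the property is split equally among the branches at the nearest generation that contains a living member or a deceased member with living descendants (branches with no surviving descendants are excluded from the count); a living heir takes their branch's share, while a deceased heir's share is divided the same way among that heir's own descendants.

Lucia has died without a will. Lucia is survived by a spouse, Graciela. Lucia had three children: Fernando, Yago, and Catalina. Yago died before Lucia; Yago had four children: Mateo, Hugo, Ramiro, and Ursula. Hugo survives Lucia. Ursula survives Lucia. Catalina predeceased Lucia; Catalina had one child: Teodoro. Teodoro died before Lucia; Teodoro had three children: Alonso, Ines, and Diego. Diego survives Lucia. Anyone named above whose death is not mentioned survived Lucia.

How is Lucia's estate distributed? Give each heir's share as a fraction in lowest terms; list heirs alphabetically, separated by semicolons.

Alonso 1/18; Diego 1/18; Fernando 1/6; Graciela 1/2; Hugo 1/24; Ines 1/18; Mateo 1/24; Ramiro 1/24; Ursula 1/24

Graciela, as surviving spouse, takes 1/2.
The remaining 1/2 passes to Lucia's descendants per stirpes.
The 1/2 is divided into 3 equal shares of 1/6 among Fernando, Yago, Catalina.
Fernando is living and takes 1/6.
Yago predeceased; the 1/6 allotted to Yago's branch passes to Yago's issue by representation.
The 1/6 is divided into 4 equal shares of 1/24 among Mateo, Hugo, Ramiro, Ursula.
Mateo is living and takes 1/24.
Hugo is living and takes 1/24.
Ramiro is living and takes 1/24.
Ursula is living and takes 1/24.
Catalina predeceased; the 1/6 allotted to Catalina's branch passes to Catalina's issue by representation.
Teodoro's line is the sole branch at this level, so the full 1/6 passes to Teodoro's issue by representation.
The 1/6 is divided into 3 equal shares of 1/18 among Alonso, Ines, Diego.
Alonso is living and takes 1/18.
Ines is living and takes 1/18.
Diego is living and takes 1/18.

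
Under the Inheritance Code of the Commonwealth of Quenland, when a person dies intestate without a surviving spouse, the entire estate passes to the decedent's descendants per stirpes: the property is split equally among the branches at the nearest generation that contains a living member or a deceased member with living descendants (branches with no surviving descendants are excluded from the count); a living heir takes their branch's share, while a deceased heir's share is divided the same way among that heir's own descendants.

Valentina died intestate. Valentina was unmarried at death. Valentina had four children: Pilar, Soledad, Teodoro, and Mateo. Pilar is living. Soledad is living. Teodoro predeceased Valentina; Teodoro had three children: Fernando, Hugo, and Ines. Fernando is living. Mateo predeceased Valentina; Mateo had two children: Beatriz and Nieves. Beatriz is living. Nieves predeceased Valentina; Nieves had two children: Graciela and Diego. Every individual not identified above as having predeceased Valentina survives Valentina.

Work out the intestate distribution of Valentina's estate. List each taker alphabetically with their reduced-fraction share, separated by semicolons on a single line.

There is no surviving spouse, so the entire estate passes to Valentina's descendants per stirpes.
The estate is divided into 4 equal shares of 1/4 among Pilar, Soledad, Teodoro, Mateo.
Pilar is living and takes 1/4.
Soledad is living and takes 1/4.
Teodoro predeceased; the 1/4 allotted to Teodoro's branch passes to Teodoro's issue by representation.
The 1/4 is divided into 3 equal shares of 1/12 among Fernando, Hugo, Ines.
Fernando is living and takes 1/12.
Hugo is living and takes 1/12.
Ines is living and takes 1/12.
Mateo predeceased; the 1/4 allotted to Mateo's branch passes to Mateo's issue by representation.
The 1/4 is divided into 2 equal shares of 1/8 among Beatriz, Nieves.
Beatriz is living and takes 1/8.
Nieves predeceased; the 1/8 allotted to Nieves's branch passes to Nieves's issue by representation.
The 1/8 is divided into 2 equal shares of 1/16 among Graciela, Diego.
Graciela is living and takes 1/16.
Diego is living and takes 1/16.

Beatriz 1/8; Diego 1/16; Fernando 1/12; Graciela 1/16; Hugo 1/12; Ines 1/12; Pilar 1/4; Soledad 1/4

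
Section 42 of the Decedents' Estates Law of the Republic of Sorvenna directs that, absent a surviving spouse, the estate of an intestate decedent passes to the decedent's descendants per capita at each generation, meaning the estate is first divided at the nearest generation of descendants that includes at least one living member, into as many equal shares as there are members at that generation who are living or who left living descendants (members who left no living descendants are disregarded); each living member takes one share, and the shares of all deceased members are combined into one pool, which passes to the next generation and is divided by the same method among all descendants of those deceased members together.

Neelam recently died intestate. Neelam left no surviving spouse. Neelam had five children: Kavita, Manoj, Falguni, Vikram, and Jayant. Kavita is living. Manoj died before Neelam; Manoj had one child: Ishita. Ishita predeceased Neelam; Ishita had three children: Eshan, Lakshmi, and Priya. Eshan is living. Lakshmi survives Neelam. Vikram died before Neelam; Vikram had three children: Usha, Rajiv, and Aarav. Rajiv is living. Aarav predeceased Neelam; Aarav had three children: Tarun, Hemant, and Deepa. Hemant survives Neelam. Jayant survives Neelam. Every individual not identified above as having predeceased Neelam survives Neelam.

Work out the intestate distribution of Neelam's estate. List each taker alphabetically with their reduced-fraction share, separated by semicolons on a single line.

There is no surviving spouse, so the entire estate passes to Neelam's descendants per capita at each generation.
At generation 1 (Kavita, Manoj, Falguni, Vikram, Jayant) there are 5 shares of (1)/5 = 1/5 each.
Living: Kavita, Falguni, and Jayant — each takes 1/5.
Deceased: Manoj and Vikram. Their combined 2/5 is pooled and carried to generation 2.
At generation 2 (Ishita, Usha, Rajiv, Aarav) there are 4 shares of (2/5)/4 = 1/10 each.
Living: Usha and Rajiv — each takes 1/10.
Deceased: Ishita and Aarav. Their combined 1/5 is pooled and carried to generation 3.
At generation 3 (Eshan, Lakshmi, Priya, Tarun, Hemant, Deepa) there are 6 shares of (1/5)/6 = 1/30 each.
Living: Eshan, Lakshmi, Priya, Tarun, Hemant, and Deepa — each takes 1/30.

Deepa 1/30; Eshan 1/30; Falguni 1/5; Hemant 1/30; Jayant 1/5; Kavita 1/5; Lakshmi 1/30; Priya 1/30; Rajiv 1/10; Tarun 1/30; Usha 1/10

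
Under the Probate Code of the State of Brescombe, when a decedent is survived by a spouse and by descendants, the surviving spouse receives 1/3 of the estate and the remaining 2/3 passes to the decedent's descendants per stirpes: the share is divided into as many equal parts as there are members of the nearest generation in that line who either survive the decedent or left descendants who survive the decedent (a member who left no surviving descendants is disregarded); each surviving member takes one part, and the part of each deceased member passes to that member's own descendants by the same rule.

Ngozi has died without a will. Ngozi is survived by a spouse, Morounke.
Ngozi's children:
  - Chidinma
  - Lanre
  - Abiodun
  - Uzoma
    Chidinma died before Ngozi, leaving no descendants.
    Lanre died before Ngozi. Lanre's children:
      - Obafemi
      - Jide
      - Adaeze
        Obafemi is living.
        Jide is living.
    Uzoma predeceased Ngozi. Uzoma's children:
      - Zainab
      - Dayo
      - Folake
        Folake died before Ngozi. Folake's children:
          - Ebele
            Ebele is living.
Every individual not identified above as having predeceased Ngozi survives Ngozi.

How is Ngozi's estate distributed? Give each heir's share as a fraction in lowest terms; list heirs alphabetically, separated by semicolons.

Abiodun 2/9; Adaeze 2/27; Dayo 2/27; Ebele 2/27; Jide 2/27; Morounke 1/3; Obafemi 2/27; Zainab 2/27

Morounke, as surviving spouse, takes 1/3.
The remaining 2/3 passes to Ngozi's descendants per stirpes.
Chidinma left no surviving issue, so that branch lapses and is disregarded.
The 2/3 is divided into 3 equal shares of 2/9 among Lanre, Abiodun, Uzoma.
Lanre predeceased; the 2/9 allotted to Lanre's branch passes to Lanre's issue by representation.
The 2/9 is divided into 3 equal shares of 2/27 among Obafemi, Jide, Adaeze.
Obafemi is living and takes 2/27.
Jide is living and takes 2/27.
Adaeze is living and takes 2/27.
Abiodun is living and takes 2/9.
Uzoma predeceased; the 2/9 allotted to Uzoma's branch passes to Uzoma's issue by representation.
The 2/9 is divided into 3 equal shares of 2/27 among Zainab, Dayo, Folake.
Zainab is living and takes 2/27.
Dayo is living and takes 2/27.
Folake predeceased; the 2/27 allotted to Folake's branch passes to Folake's issue by representation.
Ebele is the sole taker at this level and receives the full 2/27.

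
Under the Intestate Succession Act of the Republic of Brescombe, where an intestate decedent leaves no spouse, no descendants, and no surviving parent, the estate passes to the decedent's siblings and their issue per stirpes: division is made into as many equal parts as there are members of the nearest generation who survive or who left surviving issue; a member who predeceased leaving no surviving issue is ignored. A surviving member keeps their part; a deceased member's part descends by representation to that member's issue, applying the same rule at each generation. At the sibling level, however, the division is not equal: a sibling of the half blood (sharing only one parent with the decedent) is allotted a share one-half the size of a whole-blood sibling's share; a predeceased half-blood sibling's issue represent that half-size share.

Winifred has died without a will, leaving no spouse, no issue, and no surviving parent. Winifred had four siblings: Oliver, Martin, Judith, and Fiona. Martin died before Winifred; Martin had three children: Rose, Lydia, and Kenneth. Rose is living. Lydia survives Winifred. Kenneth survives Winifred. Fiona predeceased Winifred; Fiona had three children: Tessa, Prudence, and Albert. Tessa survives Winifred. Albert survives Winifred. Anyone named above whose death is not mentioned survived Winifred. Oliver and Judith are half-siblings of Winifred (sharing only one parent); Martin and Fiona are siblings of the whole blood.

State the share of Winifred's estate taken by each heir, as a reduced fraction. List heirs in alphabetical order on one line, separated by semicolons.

Albert 1/9; Judith 1/6; Kenneth 1/9; Lydia 1/9; Oliver 1/6; Prudence 1/9; Rose 1/9; Tessa 1/9

No spouse, descendants, or parent survives, so the estate passes to Winifred's siblings per stirpes.
Half-blood siblings count for one-half the weight of whole-blood siblings at the initial division.
Dividing 1 in proportion to weights (total weight 3): Oliver (weight 1/2) → 1/6; Martin (weight 1) → 1/3; Judith (weight 1/2) → 1/6; Fiona (weight 1) → 1/3.
Oliver is living and takes 1/6.
Martin predeceased; the 1/3 allotted to Martin's branch passes to Martin's issue by representation.
The 1/3 is divided into 3 equal shares of 1/9 among Rose, Lydia, Kenneth.
Rose is living and takes 1/9.
Lydia is living and takes 1/9.
Kenneth is living and takes 1/9.
Judith is living and takes 1/6.
Fiona predeceased; the 1/3 allotted to Fiona's branch passes to Fiona's issue by representation.
The 1/3 is divided into 3 equal shares of 1/9 among Tessa, Prudence, Albert.
Tessa is living and takes 1/9.
Prudence is living and takes 1/9.
Albert is living and takes 1/9.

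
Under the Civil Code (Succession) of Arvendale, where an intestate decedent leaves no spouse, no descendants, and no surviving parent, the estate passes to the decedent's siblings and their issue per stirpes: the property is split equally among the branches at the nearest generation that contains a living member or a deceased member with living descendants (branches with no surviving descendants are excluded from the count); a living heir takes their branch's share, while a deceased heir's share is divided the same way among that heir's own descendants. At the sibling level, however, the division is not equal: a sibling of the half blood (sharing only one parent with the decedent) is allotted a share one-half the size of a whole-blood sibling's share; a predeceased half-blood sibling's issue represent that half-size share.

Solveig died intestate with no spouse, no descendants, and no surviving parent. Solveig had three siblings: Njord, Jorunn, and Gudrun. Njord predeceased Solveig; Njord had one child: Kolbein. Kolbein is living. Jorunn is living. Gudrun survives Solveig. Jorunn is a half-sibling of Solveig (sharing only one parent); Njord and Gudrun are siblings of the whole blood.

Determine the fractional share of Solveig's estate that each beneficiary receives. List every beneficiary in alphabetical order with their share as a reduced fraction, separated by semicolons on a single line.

Gudrun 2/5; Jorunn 1/5; Kolbein 2/5

No spouse, descendants, or parent survives, so the estate passes to Solveig's siblings per stirpes.
Half-blood siblings count for one-half the weight of whole-blood siblings at the initial division.
Dividing 1 in proportion to weights (total weight 5/2): Njord (weight 1) → 2/5; Jorunn (weight 1/2) → 1/5; Gudrun (weight 1) → 2/5.
Njord predeceased; the 2/5 allotted to Njord's branch passes to Njord's issue by representation.
Kolbein is the sole taker at this level and receives the full 2/5.
Jorunn is living and takes 1/5.
Gudrun is living and takes 2/5.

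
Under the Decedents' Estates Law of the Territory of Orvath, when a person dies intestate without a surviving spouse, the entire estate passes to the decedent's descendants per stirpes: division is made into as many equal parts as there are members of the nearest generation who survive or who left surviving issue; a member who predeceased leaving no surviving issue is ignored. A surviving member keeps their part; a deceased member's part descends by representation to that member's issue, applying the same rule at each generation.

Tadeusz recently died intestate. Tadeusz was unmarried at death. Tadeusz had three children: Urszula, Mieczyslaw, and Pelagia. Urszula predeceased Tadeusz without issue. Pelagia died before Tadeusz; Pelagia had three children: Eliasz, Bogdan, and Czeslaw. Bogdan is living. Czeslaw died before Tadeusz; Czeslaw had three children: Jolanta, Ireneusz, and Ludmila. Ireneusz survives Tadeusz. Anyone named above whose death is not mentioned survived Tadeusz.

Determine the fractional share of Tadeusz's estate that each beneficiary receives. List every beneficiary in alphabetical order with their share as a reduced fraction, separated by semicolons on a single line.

Bogdan 1/6; Eliasz 1/6; Ireneusz 1/18; Jolanta 1/18; Ludmila 1/18; Mieczyslaw 1/2

There is no surviving spouse, so the entire estate passes to Tadeusz's descendants per stirpes.
Urszula left no surviving issue, so that branch lapses and is disregarded.
The estate is divided into 2 equal shares of 1/2 among Mieczyslaw, Pelagia.
Mieczyslaw is living and takes 1/2.
Pelagia predeceased; the 1/2 allotted to Pelagia's branch passes to Pelagia's issue by representation.
The 1/2 is divided into 3 equal shares of 1/6 among Eliasz, Bogdan, Czeslaw.
Eliasz is living and takes 1/6.
Bogdan is living and takes 1/6.
Czeslaw predeceased; the 1/6 allotted to Czeslaw's branch passes to Czeslaw's issue by representation.
The 1/6 is divided into 3 equal shares of 1/18 among Jolanta, Ireneusz, Ludmila.
Jolanta is living and takes 1/18.
Ireneusz is living and takes 1/18.
Ludmila is living and takes 1/18.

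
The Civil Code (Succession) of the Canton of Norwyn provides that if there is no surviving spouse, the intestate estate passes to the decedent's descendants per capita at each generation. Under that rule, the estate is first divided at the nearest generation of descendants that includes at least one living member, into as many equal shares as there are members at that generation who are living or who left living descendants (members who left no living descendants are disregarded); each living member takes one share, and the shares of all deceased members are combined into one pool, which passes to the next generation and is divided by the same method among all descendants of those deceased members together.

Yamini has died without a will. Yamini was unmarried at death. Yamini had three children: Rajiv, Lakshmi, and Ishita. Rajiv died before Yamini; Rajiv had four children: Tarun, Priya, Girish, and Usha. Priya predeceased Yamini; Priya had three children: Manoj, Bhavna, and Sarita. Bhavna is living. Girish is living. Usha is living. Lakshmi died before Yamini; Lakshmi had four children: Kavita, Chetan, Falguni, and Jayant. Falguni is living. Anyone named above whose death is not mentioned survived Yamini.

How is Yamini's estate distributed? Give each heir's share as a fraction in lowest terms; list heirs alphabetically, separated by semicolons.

Bhavna 1/36; Chetan 1/12; Falguni 1/12; Girish 1/12; Ishita 1/3; Jayant 1/12; Kavita 1/12; Manoj 1/36; Sarita 1/36; Tarun 1/12; Usha 1/12

There is no surviving spouse, so the entire estate passes to Yamini's descendants per capita at each generation.
At generation 1 (Rajiv, Lakshmi, Ishita) there are 3 shares of (1)/3 = 1/3 each.
Living: Ishita — each takes 1/3.
Deceased: Rajiv and Lakshmi. Their combined 2/3 is pooled and carried to generation 2.
At generation 2 (Tarun, Priya, Girish, Usha, Kavita, Chetan, Falguni, Jayant) there are 8 shares of (2/3)/8 = 1/12 each.
Living: Tarun, Girish, Usha, Kavita, Chetan, Falguni, and Jayant — each takes 1/12.
Deceased: Priya. That 1/12 share is carried to generation 3.
At generation 3 (Manoj, Bhavna, Sarita) there are 3 shares of (1/12)/3 = 1/36 each.
Living: Manoj, Bhavna, and Sarita — each takes 1/36.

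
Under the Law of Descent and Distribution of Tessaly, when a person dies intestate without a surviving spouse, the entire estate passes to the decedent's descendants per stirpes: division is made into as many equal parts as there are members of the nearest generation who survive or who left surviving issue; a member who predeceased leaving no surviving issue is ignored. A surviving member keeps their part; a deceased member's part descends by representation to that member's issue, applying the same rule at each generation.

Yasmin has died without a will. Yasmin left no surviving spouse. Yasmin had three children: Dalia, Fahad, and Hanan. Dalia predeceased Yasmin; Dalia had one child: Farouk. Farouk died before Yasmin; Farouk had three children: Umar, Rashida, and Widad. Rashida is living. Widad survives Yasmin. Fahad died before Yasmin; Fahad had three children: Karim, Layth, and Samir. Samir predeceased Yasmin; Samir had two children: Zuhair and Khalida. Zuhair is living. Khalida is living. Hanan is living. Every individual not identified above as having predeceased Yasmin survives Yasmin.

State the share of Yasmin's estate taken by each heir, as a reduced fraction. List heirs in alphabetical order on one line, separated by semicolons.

There is no surviving spouse, so the entire estate passes to Yasmin's descendants per stirpes.
The estate is divided into 3 equal shares of 1/3 among Dalia, Fahad, Hanan.
Dalia predeceased; the 1/3 allotted to Dalia's branch passes to Dalia's issue by representation.
Farouk's line is the sole branch at this level, so the full 1/3 passes to Farouk's issue by representation.
The 1/3 is divided into 3 equal shares of 1/9 among Umar, Rashida, Widad.
Umar is living and takes 1/9.
Rashida is living and takes 1/9.
Widad is living and takes 1/9.
Fahad predeceased; the 1/3 allotted to Fahad's branch passes to Fahad's issue by representation.
The 1/3 is divided into 3 equal shares of 1/9 among Karim, Layth, Samir.
Karim is living and takes 1/9.
Layth is living and takes 1/9.
Samir predeceased; the 1/9 allotted to Samir's branch passes to Samir's issue by representation.
The 1/9 is divided into 2 equal shares of 1/18 among Zuhair, Khalida.
Zuhair is living and takes 1/18.
Khalida is living and takes 1/18.
Hanan is living and takes 1/3.

Hanan 1/3; Karim 1/9; Khalida 1/18; Layth 1/9; Rashida 1/9; Umar 1/9; Widad 1/9; Zuhair 1/18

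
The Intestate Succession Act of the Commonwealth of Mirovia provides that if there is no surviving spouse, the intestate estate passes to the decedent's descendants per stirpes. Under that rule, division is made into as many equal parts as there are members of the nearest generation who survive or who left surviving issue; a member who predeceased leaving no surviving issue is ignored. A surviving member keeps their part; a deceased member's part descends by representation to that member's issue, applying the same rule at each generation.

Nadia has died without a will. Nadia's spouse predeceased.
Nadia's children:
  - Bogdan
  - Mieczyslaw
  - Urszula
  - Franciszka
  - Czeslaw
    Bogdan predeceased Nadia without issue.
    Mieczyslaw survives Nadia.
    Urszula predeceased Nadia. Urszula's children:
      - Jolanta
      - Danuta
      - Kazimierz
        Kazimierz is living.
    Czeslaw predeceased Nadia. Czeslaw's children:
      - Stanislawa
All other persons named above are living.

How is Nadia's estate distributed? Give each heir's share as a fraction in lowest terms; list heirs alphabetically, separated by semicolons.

There is no surviving spouse, so the entire estate passes to Nadia's descendants per stirpes.
Bogdan left no surviving issue, so that branch lapses and is disregarded.
The estate is divided into 4 equal shares of 1/4 among Mieczyslaw, Urszula, Franciszka, Czeslaw.
Mieczyslaw is living and takes 1/4.
Urszula predeceased; the 1/4 allotted to Urszula's branch passes to Urszula's issue by representation.
The 1/4 is divided into 3 equal shares of 1/12 among Jolanta, Danuta, Kazimierz.
Jolanta is living and takes 1/12.
Danuta is living and takes 1/12.
Kazimierz is living and takes 1/12.
Franciszka is living and takes 1/4.
Czeslaw predeceased; the 1/4 allotted to Czeslaw's branch passes to Czeslaw's issue by representation.
Stanislawa is the sole taker at this level and receives the full 1/4.

Danuta 1/12; Franciszka 1/4; Jolanta 1/12; Kazimierz 1/12; Mieczyslaw 1/4; Stanislawa 1/4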